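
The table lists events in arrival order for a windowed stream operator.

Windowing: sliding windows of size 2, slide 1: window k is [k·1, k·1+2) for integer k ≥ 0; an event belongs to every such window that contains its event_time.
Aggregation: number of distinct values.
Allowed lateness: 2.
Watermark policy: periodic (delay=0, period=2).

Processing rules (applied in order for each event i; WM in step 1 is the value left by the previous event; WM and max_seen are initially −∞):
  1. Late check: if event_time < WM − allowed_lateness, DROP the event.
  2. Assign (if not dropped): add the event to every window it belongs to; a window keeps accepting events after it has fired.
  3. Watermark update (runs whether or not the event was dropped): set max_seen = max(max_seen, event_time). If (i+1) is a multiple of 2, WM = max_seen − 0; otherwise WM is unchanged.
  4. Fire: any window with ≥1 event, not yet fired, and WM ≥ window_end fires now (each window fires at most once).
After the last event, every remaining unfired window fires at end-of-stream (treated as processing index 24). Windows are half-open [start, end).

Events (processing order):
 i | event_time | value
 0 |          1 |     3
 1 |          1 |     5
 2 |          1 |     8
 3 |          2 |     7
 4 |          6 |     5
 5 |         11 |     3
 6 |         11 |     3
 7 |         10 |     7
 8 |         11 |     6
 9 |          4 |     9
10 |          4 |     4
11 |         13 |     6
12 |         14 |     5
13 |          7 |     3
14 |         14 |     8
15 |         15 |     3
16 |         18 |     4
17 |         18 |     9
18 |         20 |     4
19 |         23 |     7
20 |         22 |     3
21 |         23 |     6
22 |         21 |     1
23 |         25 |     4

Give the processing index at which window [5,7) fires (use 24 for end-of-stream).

5

i=0 t=1 v=3: → [1,3),[0,2); WM=−∞
i=1 t=1 v=5: → [1,3),[0,2); WM=1
i=2 t=1 v=8: → [1,3),[0,2); WM=1
i=3 t=2 v=7: → [2,4),[1,3); WM=2; [0,2) fires=3
i=4 t=6 v=5: → [6,8),[5,7); WM=2
i=5 t=11 v=3: → [11,13),[10,12); WM=11; [1,3) fires=4 [2,4) fires=1 [5,7) fires=1 [6,8) fires=1
i=6 t=11 v=3: → [11,13),[10,12); WM=11
i=7 t=10 v=7: → [10,12),[9,11); WM=11; [9,11) fires=1
i=8 t=11 v=6: → [11,13),[10,12); WM=11
i=9 t=4 v=9: DROP (t<11-2); WM=11
i=10 t=4 v=4: DROP (t<11-2); WM=11
i=11 t=13 v=6: → [13,15),[12,14); WM=13; [10,12) fires=3 [11,13) fires=2
i=12 t=14 v=5: → [14,16),[13,15); WM=13
i=13 t=7 v=3: DROP (t<13-2); WM=14; [12,14) fires=1
i=14 t=14 v=8: → [14,16),[13,15); WM=14
i=15 t=15 v=3: → [15,17),[14,16); WM=15; [13,15) fires=3
i=16 t=18 v=4: → [18,20),[17,19); WM=15
i=17 t=18 v=9: → [18,20),[17,19); WM=18; [14,16) fires=3 [15,17) fires=1
i=18 t=20 v=4: → [20,22),[19,21); WM=18
i=19 t=23 v=7: → [23,25),[22,24); WM=23; [17,19) fires=2 [18,20) fires=2 [19,21) fires=1 [20,22) fires=1
i=20 t=22 v=3: → [22,24),[21,23); WM=23; [21,23) fires=1
i=21 t=23 v=6: → [23,25),[22,24); WM=23
i=22 t=21 v=1: → [21,23),[20,22); WM=23
i=23 t=25 v=4: → [25,27),[24,26); WM=25; [22,24) fires=3 [23,25) fires=2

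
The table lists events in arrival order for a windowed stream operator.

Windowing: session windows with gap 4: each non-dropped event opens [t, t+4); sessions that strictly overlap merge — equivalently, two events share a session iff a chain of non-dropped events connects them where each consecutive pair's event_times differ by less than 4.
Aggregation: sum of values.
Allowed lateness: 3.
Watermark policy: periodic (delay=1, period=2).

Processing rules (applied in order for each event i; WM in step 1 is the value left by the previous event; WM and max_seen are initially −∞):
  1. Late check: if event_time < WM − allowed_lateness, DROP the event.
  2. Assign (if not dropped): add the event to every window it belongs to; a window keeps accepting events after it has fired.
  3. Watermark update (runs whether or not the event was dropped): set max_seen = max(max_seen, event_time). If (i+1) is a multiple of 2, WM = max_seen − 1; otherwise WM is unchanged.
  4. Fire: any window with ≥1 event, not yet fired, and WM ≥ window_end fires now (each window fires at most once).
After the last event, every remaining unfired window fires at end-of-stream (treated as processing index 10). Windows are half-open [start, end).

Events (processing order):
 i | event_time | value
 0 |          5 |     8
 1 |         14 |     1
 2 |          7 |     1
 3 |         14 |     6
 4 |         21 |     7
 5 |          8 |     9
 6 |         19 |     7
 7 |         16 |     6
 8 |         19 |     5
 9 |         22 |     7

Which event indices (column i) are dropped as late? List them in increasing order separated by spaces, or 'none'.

i=0 t=5 v=8: → [5,9); WM=−∞
i=1 t=14 v=1: → [14,18); WM=13
i=2 t=7 v=1: DROP (t<13-3); WM=13
i=3 t=14 v=6: → [14,18); WM=13
i=4 t=21 v=7: → [21,25); WM=13
i=5 t=8 v=9: DROP (t<13-3); WM=20
i=6 t=19 v=7: → [19,25); WM=20
i=7 t=16 v=6: DROP (t<20-3); WM=20
i=8 t=19 v=5: → [19,25); WM=20
i=9 t=22 v=7: → [19,26); WM=21

2 5 7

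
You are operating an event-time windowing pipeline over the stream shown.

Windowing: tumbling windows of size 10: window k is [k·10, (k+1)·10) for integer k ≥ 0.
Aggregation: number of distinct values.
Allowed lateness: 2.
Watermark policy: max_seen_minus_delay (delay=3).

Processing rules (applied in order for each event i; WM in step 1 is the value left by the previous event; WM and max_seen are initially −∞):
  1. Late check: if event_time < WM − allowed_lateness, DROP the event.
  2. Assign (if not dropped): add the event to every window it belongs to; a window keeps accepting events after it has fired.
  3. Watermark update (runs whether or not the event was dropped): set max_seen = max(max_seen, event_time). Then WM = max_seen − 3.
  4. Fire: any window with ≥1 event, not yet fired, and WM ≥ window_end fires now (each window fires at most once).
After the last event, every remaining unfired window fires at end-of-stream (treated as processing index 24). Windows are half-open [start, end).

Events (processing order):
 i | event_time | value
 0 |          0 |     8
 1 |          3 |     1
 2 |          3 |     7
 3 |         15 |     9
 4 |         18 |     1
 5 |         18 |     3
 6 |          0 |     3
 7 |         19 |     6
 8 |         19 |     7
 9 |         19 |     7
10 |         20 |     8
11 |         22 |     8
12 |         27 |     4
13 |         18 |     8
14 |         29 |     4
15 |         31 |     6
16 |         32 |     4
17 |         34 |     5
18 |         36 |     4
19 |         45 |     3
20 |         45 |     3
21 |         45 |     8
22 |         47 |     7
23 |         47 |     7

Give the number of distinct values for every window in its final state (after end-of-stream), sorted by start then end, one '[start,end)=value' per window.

[0,10)=3 [10,20)=5 [20,30)=2 [30,40)=3 [40,50)=3

i=0 t=0 v=8: → [0,10); WM=-3
i=1 t=3 v=1: → [0,10); WM=0
i=2 t=3 v=7: → [0,10); WM=0
i=3 t=15 v=9: → [10,20); WM=12; [0,10) fires=3
i=4 t=18 v=1: → [10,20); WM=15
i=5 t=18 v=3: → [10,20); WM=15
i=6 t=0 v=3: DROP (t<15-2); WM=15
i=7 t=19 v=6: → [10,20); WM=16
i=8 t=19 v=7: → [10,20); WM=16
i=9 t=19 v=7: → [10,20); WM=16
i=10 t=20 v=8: → [20,30); WM=17
i=11 t=22 v=8: → [20,30); WM=19
i=12 t=27 v=4: → [20,30); WM=24; [10,20) fires=5
i=13 t=18 v=8: DROP (t<24-2); WM=24
i=14 t=29 v=4: → [20,30); WM=26
i=15 t=31 v=6: → [30,40); WM=28
i=16 t=32 v=4: → [30,40); WM=29
i=17 t=34 v=5: → [30,40); WM=31; [20,30) fires=2
i=18 t=36 v=4: → [30,40); WM=33
i=19 t=45 v=3: → [40,50); WM=42; [30,40) fires=3
i=20 t=45 v=3: → [40,50); WM=42
i=21 t=45 v=8: → [40,50); WM=42
i=22 t=47 v=7: → [40,50); WM=44
i=23 t=47 v=7: → [40,50); WM=44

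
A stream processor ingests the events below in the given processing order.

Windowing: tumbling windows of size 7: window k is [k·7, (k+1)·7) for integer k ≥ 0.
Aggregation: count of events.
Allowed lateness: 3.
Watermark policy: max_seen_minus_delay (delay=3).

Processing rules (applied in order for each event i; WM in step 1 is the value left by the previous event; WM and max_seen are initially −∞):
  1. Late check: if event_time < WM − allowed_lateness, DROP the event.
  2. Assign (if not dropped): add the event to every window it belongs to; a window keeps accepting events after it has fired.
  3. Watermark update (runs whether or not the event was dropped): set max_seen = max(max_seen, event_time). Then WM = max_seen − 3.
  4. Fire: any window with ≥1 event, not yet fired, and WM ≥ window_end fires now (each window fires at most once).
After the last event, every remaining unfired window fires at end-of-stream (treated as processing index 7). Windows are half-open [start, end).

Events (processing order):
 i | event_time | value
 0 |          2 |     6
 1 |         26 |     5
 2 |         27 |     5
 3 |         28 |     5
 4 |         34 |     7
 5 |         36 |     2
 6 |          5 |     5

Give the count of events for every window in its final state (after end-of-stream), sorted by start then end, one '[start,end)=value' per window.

[0,7)=1 [21,28)=2 [28,35)=2 [35,42)=1

i=0 t=2 v=6: → [0,7); WM=-1
i=1 t=26 v=5: → [21,28); WM=23; [0,7) fires=1
i=2 t=27 v=5: → [21,28); WM=24
i=3 t=28 v=5: → [28,35); WM=25
i=4 t=34 v=7: → [28,35); WM=31; [21,28) fires=2
i=5 t=36 v=2: → [35,42); WM=33
i=6 t=5 v=5: DROP (t<33-3); WM=33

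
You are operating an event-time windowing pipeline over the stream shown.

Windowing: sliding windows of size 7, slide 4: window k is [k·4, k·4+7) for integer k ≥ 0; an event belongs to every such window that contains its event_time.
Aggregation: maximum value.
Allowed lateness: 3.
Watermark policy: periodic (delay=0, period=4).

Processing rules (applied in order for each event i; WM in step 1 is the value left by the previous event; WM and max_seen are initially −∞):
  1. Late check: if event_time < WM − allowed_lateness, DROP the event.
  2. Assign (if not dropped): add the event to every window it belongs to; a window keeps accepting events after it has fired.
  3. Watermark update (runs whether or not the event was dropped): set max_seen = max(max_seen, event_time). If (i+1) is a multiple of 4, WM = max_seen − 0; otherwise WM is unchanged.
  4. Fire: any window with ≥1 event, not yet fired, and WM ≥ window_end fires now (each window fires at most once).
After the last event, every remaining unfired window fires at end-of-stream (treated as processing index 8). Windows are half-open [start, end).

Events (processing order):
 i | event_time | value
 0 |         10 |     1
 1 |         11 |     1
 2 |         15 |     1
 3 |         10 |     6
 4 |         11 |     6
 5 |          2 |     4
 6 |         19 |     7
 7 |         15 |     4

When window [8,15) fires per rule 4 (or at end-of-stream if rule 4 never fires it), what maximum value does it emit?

6

i=0 t=10 v=1: → [8,15),[4,11); WM=−∞
i=1 t=11 v=1: → [8,15); WM=−∞
i=2 t=15 v=1: → [12,19); WM=−∞
i=3 t=10 v=6: → [8,15),[4,11); WM=15; [4,11) fires=6 [8,15) fires=6
i=4 t=11 v=6: DROP (t<15-3); WM=15
i=5 t=2 v=4: DROP (t<15-3); WM=15
i=6 t=19 v=7: → [16,23); WM=15
i=7 t=15 v=4: → [12,19); WM=19; [12,19) fires=4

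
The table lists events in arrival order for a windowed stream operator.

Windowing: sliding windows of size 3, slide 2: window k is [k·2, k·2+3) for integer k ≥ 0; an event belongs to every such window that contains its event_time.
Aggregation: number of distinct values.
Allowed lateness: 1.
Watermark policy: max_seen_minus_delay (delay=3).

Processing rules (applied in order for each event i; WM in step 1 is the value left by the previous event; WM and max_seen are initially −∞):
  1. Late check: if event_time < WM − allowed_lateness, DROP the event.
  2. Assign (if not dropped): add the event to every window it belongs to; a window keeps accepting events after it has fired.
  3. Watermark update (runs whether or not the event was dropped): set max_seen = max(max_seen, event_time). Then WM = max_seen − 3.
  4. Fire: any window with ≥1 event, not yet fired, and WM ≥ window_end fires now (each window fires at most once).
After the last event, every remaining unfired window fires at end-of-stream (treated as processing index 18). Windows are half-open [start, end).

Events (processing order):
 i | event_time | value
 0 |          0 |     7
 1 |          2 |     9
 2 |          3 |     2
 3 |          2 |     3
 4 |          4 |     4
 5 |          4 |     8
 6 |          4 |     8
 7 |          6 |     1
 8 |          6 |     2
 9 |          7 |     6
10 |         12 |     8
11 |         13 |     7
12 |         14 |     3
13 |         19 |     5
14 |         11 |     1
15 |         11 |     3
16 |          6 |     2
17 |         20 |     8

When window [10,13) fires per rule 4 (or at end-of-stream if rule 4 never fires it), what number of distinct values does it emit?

1

i=0 t=0 v=7: → [0,3); WM=-3
i=1 t=2 v=9: → [2,5),[0,3); WM=-1
i=2 t=3 v=2: → [2,5); WM=0
i=3 t=2 v=3: → [2,5),[0,3); WM=0
i=4 t=4 v=4: → [4,7),[2,5); WM=1
i=5 t=4 v=8: → [4,7),[2,5); WM=1
i=6 t=4 v=8: → [4,7),[2,5); WM=1
i=7 t=6 v=1: → [6,9),[4,7); WM=3; [0,3) fires=3
i=8 t=6 v=2: → [6,9),[4,7); WM=3
i=9 t=7 v=6: → [6,9); WM=4
i=10 t=12 v=8: → [12,15),[10,13); WM=9; [2,5) fires=5 [4,7) fires=4 [6,9) fires=3
i=11 t=13 v=7: → [12,15); WM=10
i=12 t=14 v=3: → [14,17),[12,15); WM=11
i=13 t=19 v=5: → [18,21); WM=16; [10,13) fires=1 [12,15) fires=3
i=14 t=11 v=1: DROP (t<16-1); WM=16
i=15 t=11 v=3: DROP (t<16-1); WM=16
i=16 t=6 v=2: DROP (t<16-1); WM=16
i=17 t=20 v=8: → [20,23),[18,21); WM=17; [14,17) fires=1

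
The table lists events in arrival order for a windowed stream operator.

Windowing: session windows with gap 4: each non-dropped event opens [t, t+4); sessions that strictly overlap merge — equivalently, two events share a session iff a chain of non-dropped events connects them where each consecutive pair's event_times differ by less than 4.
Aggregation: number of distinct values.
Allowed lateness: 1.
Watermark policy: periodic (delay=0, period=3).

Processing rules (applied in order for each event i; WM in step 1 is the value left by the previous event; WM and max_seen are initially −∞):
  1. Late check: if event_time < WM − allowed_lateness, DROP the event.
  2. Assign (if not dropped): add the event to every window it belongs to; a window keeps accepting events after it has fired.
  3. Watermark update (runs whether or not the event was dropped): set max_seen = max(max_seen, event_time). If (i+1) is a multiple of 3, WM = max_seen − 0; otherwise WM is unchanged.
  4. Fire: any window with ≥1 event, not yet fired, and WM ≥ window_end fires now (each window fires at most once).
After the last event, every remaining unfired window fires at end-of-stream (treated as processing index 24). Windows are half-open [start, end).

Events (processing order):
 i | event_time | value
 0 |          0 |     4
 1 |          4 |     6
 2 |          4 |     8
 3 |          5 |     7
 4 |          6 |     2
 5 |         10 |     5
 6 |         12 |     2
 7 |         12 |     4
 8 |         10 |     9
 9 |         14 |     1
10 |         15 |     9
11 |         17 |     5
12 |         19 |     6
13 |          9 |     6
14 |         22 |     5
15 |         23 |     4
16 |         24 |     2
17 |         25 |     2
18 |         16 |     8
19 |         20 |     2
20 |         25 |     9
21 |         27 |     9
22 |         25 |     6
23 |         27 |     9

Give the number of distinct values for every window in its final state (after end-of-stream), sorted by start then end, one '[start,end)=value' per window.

i=0 t=0 v=4: → [0,4); WM=−∞
i=1 t=4 v=6: → [4,8); WM=−∞
i=2 t=4 v=8: → [4,8); WM=4
i=3 t=5 v=7: → [4,9); WM=4
i=4 t=6 v=2: → [4,10); WM=4
i=5 t=10 v=5: → [10,14); WM=10
i=6 t=12 v=2: → [10,16); WM=10
i=7 t=12 v=4: → [10,16); WM=10
i=8 t=10 v=9: → [10,16); WM=12
i=9 t=14 v=1: → [10,18); WM=12
i=10 t=15 v=9: → [10,19); WM=12
i=11 t=17 v=5: → [10,21); WM=17
i=12 t=19 v=6: → [10,23); WM=17
i=13 t=9 v=6: DROP (t<17-1); WM=17
i=14 t=22 v=5: → [10,26); WM=22
i=15 t=23 v=4: → [10,27); WM=22
i=16 t=24 v=2: → [10,28); WM=22
i=17 t=25 v=2: → [10,29); WM=25
i=18 t=16 v=8: DROP (t<25-1); WM=25
i=19 t=20 v=2: DROP (t<25-1); WM=25
i=20 t=25 v=9: → [10,29); WM=25
i=21 t=27 v=9: → [10,31); WM=25
i=22 t=25 v=6: → [10,31); WM=25
i=23 t=27 v=9: → [10,31); WM=27

[0,4)=1 [4,10)=4 [10,31)=6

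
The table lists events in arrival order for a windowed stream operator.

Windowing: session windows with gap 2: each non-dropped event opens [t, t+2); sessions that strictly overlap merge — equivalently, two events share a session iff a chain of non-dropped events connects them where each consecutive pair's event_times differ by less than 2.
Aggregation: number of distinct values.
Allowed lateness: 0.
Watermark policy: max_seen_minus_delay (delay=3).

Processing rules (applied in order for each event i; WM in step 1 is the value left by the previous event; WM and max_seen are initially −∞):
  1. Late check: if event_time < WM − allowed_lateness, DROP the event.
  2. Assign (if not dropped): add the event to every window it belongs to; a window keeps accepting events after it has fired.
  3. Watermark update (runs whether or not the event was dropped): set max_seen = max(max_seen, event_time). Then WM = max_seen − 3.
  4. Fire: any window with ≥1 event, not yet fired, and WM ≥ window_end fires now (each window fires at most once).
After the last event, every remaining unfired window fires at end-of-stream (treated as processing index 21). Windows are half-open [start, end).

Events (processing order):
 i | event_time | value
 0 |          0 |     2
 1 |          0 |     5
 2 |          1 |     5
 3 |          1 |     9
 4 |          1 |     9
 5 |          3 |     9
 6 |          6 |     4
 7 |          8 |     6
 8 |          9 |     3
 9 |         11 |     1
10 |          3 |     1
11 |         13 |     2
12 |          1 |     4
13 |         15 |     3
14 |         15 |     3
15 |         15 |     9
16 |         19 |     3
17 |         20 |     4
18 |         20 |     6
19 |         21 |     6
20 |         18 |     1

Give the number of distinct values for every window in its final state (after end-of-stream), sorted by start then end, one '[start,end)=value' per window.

[0,3)=3 [3,5)=1 [6,8)=1 [8,11)=2 [11,13)=1 [13,15)=1 [15,17)=2 [18,23)=4

i=0 t=0 v=2: → [0,2); WM=-3
i=1 t=0 v=5: → [0,2); WM=-3
i=2 t=1 v=5: → [0,3); WM=-2
i=3 t=1 v=9: → [0,3); WM=-2
i=4 t=1 v=9: → [0,3); WM=-2
i=5 t=3 v=9: → [3,5); WM=0
i=6 t=6 v=4: → [6,8); WM=3
i=7 t=8 v=6: → [8,10); WM=5
i=8 t=9 v=3: → [8,11); WM=6
i=9 t=11 v=1: → [11,13); WM=8
i=10 t=3 v=1: DROP (t<8-0); WM=8
i=11 t=13 v=2: → [13,15); WM=10
i=12 t=1 v=4: DROP (t<10-0); WM=10
i=13 t=15 v=3: → [15,17); WM=12
i=14 t=15 v=3: → [15,17); WM=12
i=15 t=15 v=9: → [15,17); WM=12
i=16 t=19 v=3: → [19,21); WM=16
i=17 t=20 v=4: → [19,22); WM=17
i=18 t=20 v=6: → [19,22); WM=17
i=19 t=21 v=6: → [19,23); WM=18
i=20 t=18 v=1: → [18,23); WM=18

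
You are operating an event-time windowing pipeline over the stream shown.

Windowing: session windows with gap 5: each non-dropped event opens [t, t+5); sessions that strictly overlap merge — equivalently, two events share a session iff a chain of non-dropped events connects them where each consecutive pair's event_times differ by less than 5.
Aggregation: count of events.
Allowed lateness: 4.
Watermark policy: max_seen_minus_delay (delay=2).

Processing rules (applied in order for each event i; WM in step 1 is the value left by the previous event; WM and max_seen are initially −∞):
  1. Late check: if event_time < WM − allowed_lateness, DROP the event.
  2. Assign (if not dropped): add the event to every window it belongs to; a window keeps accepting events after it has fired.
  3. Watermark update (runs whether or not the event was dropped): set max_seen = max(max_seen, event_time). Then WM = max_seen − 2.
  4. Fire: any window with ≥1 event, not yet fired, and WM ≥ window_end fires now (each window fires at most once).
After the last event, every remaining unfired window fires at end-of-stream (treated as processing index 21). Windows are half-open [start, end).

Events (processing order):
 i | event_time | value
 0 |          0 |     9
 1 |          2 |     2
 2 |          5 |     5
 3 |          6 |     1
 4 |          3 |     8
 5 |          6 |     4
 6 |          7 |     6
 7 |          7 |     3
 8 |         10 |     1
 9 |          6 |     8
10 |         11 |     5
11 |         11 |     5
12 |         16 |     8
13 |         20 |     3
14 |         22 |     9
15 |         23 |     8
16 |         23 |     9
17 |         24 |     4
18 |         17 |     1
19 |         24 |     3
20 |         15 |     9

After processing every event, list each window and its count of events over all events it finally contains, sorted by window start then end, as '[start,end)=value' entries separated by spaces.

[0,16)=12 [16,29)=7

i=0 t=0 v=9: → [0,5); WM=-2
i=1 t=2 v=2: → [0,7); WM=0
i=2 t=5 v=5: → [0,10); WM=3
i=3 t=6 v=1: → [0,11); WM=4
i=4 t=3 v=8: → [0,11); WM=4
i=5 t=6 v=4: → [0,11); WM=4
i=6 t=7 v=6: → [0,12); WM=5
i=7 t=7 v=3: → [0,12); WM=5
i=8 t=10 v=1: → [0,15); WM=8
i=9 t=6 v=8: → [0,15); WM=8
i=10 t=11 v=5: → [0,16); WM=9
i=11 t=11 v=5: → [0,16); WM=9
i=12 t=16 v=8: → [16,21); WM=14
i=13 t=20 v=3: → [16,25); WM=18
i=14 t=22 v=9: → [16,27); WM=20
i=15 t=23 v=8: → [16,28); WM=21
i=16 t=23 v=9: → [16,28); WM=21
i=17 t=24 v=4: → [16,29); WM=22
i=18 t=17 v=1: DROP (t<22-4); WM=22
i=19 t=24 v=3: → [16,29); WM=22
i=20 t=15 v=9: DROP (t<22-4); WM=22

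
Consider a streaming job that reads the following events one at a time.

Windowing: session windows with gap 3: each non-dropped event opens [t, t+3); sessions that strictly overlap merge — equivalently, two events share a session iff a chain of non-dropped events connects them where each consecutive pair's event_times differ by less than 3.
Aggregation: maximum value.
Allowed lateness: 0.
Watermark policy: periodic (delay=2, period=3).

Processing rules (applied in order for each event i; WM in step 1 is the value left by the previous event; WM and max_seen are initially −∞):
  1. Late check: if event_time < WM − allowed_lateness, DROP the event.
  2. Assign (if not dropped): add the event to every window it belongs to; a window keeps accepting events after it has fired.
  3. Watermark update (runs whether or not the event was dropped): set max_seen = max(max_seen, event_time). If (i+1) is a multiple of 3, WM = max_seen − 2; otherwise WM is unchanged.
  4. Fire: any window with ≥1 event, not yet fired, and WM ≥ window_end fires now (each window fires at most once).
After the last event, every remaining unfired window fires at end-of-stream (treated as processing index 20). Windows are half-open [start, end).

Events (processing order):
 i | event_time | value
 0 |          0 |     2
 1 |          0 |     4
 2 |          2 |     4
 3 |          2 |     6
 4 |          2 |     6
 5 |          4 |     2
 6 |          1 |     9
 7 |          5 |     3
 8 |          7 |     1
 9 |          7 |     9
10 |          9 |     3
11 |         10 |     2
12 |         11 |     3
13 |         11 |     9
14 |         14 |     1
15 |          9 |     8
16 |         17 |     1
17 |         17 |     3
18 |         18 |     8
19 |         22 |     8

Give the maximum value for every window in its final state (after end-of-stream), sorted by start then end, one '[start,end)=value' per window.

[0,14)=9 [14,17)=1 [17,21)=8 [22,25)=8

i=0 t=0 v=2: → [0,3); WM=−∞
i=1 t=0 v=4: → [0,3); WM=−∞
i=2 t=2 v=4: → [0,5); WM=0
i=3 t=2 v=6: → [0,5); WM=0
i=4 t=2 v=6: → [0,5); WM=0
i=5 t=4 v=2: → [0,7); WM=2
i=6 t=1 v=9: DROP (t<2-0); WM=2
i=7 t=5 v=3: → [0,8); WM=2
i=8 t=7 v=1: → [0,10); WM=5
i=9 t=7 v=9: → [0,10); WM=5
i=10 t=9 v=3: → [0,12); WM=5
i=11 t=10 v=2: → [0,13); WM=8
i=12 t=11 v=3: → [0,14); WM=8
i=13 t=11 v=9: → [0,14); WM=8
i=14 t=14 v=1: → [14,17); WM=12
i=15 t=9 v=8: DROP (t<12-0); WM=12
i=16 t=17 v=1: → [17,20); WM=12
i=17 t=17 v=3: → [17,20); WM=15
i=18 t=18 v=8: → [17,21); WM=15
i=19 t=22 v=8: → [22,25); WM=15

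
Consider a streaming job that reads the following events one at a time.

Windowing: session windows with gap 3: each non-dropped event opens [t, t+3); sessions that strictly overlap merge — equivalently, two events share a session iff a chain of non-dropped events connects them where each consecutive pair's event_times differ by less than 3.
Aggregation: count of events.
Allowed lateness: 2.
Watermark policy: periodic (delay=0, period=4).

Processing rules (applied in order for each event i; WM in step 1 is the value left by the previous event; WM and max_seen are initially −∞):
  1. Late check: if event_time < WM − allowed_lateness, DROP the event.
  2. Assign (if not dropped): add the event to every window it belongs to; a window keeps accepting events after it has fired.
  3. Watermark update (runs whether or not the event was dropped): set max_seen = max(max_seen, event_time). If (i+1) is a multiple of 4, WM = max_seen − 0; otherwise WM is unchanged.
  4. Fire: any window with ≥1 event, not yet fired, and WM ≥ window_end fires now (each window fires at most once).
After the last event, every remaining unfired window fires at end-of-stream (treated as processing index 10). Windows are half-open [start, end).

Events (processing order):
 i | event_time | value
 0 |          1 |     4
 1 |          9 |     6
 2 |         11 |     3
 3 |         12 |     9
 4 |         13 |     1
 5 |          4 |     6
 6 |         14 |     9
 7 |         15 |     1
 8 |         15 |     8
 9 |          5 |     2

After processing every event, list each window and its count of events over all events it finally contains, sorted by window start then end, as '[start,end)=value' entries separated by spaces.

i=0 t=1 v=4: → [1,4); WM=−∞
i=1 t=9 v=6: → [9,12); WM=−∞
i=2 t=11 v=3: → [9,14); WM=−∞
i=3 t=12 v=9: → [9,15); WM=12
i=4 t=13 v=1: → [9,16); WM=12
i=5 t=4 v=6: DROP (t<12-2); WM=12
i=6 t=14 v=9: → [9,17); WM=12
i=7 t=15 v=1: → [9,18); WM=15
i=8 t=15 v=8: → [9,18); WM=15
i=9 t=5 v=2: DROP (t<15-2); WM=15

[1,4)=1 [9,18)=7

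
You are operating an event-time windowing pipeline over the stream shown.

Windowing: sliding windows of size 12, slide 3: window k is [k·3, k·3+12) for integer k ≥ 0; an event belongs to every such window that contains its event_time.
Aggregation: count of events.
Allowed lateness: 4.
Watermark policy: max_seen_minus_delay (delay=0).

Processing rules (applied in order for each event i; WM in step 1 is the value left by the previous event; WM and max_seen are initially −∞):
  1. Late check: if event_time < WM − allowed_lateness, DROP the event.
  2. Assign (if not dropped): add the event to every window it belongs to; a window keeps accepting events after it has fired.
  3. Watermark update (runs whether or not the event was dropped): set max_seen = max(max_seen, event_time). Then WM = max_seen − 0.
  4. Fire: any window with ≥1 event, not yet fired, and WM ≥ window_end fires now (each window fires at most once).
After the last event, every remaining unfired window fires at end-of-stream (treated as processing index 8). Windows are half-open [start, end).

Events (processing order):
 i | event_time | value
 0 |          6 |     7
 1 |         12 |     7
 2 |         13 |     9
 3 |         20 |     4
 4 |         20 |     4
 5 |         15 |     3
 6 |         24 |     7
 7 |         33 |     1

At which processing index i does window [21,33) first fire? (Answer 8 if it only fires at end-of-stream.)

i=0 t=6 v=7: → [6,18),[3,15),[0,12); WM=6
i=1 t=12 v=7: → [12,24),[9,21),[6,18),[3,15); WM=12; [0,12) fires=1
i=2 t=13 v=9: → [12,24),[9,21),[6,18),[3,15); WM=13
i=3 t=20 v=4: → [18,30),[15,27),[12,24),[9,21); WM=20; [3,15) fires=3 [6,18) fires=3
i=4 t=20 v=4: → [18,30),[15,27),[12,24),[9,21); WM=20
i=5 t=15 v=3: DROP (t<20-4); WM=20
i=6 t=24 v=7: → [24,36),[21,33),[18,30),[15,27); WM=24; [9,21) fires=4 [12,24) fires=4
i=7 t=33 v=1: → [33,45),[30,42),[27,39),[24,36); WM=33; [15,27) fires=3 [18,30) fires=3 [21,33) fires=1

7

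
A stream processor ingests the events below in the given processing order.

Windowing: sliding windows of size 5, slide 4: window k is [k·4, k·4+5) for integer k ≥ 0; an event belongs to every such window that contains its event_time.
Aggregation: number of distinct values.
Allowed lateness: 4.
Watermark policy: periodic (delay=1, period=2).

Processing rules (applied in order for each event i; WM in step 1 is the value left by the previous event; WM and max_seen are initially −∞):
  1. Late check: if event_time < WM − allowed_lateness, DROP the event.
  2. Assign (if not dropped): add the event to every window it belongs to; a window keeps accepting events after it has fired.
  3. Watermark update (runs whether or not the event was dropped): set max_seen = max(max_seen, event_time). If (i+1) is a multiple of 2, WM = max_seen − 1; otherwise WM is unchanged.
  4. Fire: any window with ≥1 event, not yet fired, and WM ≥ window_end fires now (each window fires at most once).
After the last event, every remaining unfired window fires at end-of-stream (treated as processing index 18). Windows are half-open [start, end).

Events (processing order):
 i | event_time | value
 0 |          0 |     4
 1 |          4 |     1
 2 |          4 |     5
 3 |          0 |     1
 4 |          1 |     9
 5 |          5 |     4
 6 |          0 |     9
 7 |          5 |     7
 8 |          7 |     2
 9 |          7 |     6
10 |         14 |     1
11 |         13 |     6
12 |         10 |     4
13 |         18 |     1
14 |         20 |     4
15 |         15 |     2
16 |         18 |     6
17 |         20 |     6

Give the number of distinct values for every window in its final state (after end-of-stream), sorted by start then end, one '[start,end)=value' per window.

[0,5)=4 [4,9)=6 [8,13)=1 [12,17)=3 [16,21)=3 [20,25)=2

i=0 t=0 v=4: → [0,5); WM=−∞
i=1 t=4 v=1: → [4,9),[0,5); WM=3
i=2 t=4 v=5: → [4,9),[0,5); WM=3
i=3 t=0 v=1: → [0,5); WM=3
i=4 t=1 v=9: → [0,5); WM=3
i=5 t=5 v=4: → [4,9); WM=4
i=6 t=0 v=9: → [0,5); WM=4
i=7 t=5 v=7: → [4,9); WM=4
i=8 t=7 v=2: → [4,9); WM=4
i=9 t=7 v=6: → [4,9); WM=6; [0,5) fires=4
i=10 t=14 v=1: → [12,17); WM=6
i=11 t=13 v=6: → [12,17); WM=13; [4,9) fires=6
i=12 t=10 v=4: → [8,13); WM=13; [8,13) fires=1
i=13 t=18 v=1: → [16,21); WM=17; [12,17) fires=2
i=14 t=20 v=4: → [20,25),[16,21); WM=17
i=15 t=15 v=2: → [12,17); WM=19
i=16 t=18 v=6: → [16,21); WM=19
i=17 t=20 v=6: → [20,25),[16,21); WM=19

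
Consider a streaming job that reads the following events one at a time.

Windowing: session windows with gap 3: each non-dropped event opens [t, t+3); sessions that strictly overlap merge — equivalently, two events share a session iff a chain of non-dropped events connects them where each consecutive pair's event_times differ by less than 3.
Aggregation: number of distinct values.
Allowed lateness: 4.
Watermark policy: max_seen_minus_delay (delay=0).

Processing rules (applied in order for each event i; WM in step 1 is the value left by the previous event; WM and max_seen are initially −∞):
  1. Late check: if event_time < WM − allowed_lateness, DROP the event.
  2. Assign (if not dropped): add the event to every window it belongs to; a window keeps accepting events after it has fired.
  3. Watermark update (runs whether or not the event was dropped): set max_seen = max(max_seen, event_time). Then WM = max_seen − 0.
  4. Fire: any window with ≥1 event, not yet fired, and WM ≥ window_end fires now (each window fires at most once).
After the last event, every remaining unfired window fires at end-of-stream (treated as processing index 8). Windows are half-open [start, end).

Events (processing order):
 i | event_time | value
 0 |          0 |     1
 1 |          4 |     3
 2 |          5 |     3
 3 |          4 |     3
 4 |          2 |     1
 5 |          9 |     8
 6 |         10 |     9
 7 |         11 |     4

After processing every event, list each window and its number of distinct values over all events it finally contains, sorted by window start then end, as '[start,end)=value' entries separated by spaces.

i=0 t=0 v=1: → [0,3); WM=0
i=1 t=4 v=3: → [4,7); WM=4
i=2 t=5 v=3: → [4,8); WM=5
i=3 t=4 v=3: → [4,8); WM=5
i=4 t=2 v=1: → [0,8); WM=5
i=5 t=9 v=8: → [9,12); WM=9
i=6 t=10 v=9: → [9,13); WM=10
i=7 t=11 v=4: → [9,14); WM=11

[0,8)=2 [9,14)=3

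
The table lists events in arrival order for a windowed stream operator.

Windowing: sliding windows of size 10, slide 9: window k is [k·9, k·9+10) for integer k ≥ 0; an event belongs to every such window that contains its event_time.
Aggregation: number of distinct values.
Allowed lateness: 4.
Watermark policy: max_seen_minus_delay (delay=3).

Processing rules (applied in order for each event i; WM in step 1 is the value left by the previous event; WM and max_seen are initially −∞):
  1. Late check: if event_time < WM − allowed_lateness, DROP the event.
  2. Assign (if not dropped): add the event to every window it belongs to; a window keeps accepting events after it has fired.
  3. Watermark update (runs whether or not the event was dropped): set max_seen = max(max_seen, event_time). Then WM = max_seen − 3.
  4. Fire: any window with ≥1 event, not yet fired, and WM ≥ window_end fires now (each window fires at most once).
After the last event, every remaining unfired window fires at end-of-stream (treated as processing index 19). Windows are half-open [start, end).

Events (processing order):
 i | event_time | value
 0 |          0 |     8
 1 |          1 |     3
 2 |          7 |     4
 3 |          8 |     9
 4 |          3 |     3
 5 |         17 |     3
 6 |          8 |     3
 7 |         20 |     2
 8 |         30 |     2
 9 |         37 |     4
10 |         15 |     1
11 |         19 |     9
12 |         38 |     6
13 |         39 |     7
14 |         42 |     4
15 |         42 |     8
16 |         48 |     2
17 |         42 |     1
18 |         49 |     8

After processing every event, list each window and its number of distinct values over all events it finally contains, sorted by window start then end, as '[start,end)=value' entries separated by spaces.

i=0 t=0 v=8: → [0,10); WM=-3
i=1 t=1 v=3: → [0,10); WM=-2
i=2 t=7 v=4: → [0,10); WM=4
i=3 t=8 v=9: → [0,10); WM=5
i=4 t=3 v=3: → [0,10); WM=5
i=5 t=17 v=3: → [9,19); WM=14; [0,10) fires=4
i=6 t=8 v=3: DROP (t<14-4); WM=14
i=7 t=20 v=2: → [18,28); WM=17
i=8 t=30 v=2: → [27,37); WM=27; [9,19) fires=1
i=9 t=37 v=4: → [36,46); WM=34; [18,28) fires=1
i=10 t=15 v=1: DROP (t<34-4); WM=34
i=11 t=19 v=9: DROP (t<34-4); WM=34
i=12 t=38 v=6: → [36,46); WM=35
i=13 t=39 v=7: → [36,46); WM=36
i=14 t=42 v=4: → [36,46); WM=39; [27,37) fires=1
i=15 t=42 v=8: → [36,46); WM=39
i=16 t=48 v=2: → [45,55); WM=45
i=17 t=42 v=1: → [36,46); WM=45
i=18 t=49 v=8: → [45,55); WM=46; [36,46) fires=5

[0,10)=4 [9,19)=1 [18,28)=1 [27,37)=1 [36,46)=5 [45,55)=2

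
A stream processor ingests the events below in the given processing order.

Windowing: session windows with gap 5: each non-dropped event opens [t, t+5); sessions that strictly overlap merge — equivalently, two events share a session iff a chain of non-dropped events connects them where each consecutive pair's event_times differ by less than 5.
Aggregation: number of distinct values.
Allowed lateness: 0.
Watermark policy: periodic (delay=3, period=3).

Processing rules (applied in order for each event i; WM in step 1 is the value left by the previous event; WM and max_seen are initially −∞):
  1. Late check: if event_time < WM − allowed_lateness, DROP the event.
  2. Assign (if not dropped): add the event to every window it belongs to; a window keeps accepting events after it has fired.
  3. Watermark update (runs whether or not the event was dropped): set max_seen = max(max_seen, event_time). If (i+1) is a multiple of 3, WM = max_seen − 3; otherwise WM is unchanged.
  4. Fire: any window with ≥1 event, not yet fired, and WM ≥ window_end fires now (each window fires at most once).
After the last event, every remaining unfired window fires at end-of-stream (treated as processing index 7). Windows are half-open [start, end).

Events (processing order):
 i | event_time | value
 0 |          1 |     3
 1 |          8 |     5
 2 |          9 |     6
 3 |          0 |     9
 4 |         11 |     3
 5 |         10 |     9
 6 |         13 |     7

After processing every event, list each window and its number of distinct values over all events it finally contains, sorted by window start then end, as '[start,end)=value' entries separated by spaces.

[1,6)=1 [8,18)=5

i=0 t=1 v=3: → [1,6); WM=−∞
i=1 t=8 v=5: → [8,13); WM=−∞
i=2 t=9 v=6: → [8,14); WM=6
i=3 t=0 v=9: DROP (t<6-0); WM=6
i=4 t=11 v=3: → [8,16); WM=6
i=5 t=10 v=9: → [8,16); WM=8
i=6 t=13 v=7: → [8,18); WM=8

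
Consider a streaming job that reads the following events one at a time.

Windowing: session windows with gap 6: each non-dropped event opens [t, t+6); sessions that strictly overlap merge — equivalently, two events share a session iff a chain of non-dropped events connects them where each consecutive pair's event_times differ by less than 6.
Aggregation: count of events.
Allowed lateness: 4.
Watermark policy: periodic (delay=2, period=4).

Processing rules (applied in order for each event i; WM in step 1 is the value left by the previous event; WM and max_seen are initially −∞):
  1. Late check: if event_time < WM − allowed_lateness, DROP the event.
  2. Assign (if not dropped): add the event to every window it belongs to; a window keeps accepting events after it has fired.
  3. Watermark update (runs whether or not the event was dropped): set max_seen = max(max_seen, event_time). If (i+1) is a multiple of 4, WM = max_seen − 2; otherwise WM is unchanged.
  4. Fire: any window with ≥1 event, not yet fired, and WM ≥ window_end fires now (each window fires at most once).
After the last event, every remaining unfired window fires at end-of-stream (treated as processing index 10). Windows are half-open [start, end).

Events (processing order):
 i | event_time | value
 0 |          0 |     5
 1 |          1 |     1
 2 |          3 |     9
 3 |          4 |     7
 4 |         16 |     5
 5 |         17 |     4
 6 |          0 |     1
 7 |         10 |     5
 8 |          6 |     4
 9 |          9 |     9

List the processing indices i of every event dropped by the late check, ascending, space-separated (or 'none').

8 9

i=0 t=0 v=5: → [0,6); WM=−∞
i=1 t=1 v=1: → [0,7); WM=−∞
i=2 t=3 v=9: → [0,9); WM=−∞
i=3 t=4 v=7: → [0,10); WM=2
i=4 t=16 v=5: → [16,22); WM=2
i=5 t=17 v=4: → [16,23); WM=2
i=6 t=0 v=1: → [0,10); WM=2
i=7 t=10 v=5: → [10,16); WM=15
i=8 t=6 v=4: DROP (t<15-4); WM=15
i=9 t=9 v=9: DROP (t<15-4); WM=15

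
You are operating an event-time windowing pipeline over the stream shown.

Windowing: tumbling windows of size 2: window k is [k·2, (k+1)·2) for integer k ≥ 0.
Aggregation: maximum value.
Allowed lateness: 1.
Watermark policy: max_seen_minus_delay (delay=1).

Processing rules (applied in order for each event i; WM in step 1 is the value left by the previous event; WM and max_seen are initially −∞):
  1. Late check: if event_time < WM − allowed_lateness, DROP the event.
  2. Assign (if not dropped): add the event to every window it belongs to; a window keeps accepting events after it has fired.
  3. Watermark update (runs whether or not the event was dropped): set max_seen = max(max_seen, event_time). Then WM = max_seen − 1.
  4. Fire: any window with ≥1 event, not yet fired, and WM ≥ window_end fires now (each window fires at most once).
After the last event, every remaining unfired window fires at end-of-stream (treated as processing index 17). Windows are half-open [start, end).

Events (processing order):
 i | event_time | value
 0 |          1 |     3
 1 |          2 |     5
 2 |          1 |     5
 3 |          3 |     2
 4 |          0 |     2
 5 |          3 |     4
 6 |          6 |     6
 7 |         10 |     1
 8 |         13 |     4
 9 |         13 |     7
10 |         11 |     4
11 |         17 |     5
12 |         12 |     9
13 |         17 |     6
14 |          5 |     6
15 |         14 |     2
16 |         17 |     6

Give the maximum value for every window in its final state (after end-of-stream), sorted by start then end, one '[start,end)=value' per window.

i=0 t=1 v=3: → [0,2); WM=0
i=1 t=2 v=5: → [2,4); WM=1
i=2 t=1 v=5: → [0,2); WM=1
i=3 t=3 v=2: → [2,4); WM=2; [0,2) fires=5
i=4 t=0 v=2: DROP (t<2-1); WM=2
i=5 t=3 v=4: → [2,4); WM=2
i=6 t=6 v=6: → [6,8); WM=5; [2,4) fires=5
i=7 t=10 v=1: → [10,12); WM=9; [6,8) fires=6
i=8 t=13 v=4: → [12,14); WM=12; [10,12) fires=1
i=9 t=13 v=7: → [12,14); WM=12
i=10 t=11 v=4: → [10,12); WM=12
i=11 t=17 v=5: → [16,18); WM=16; [12,14) fires=7
i=12 t=12 v=9: DROP (t<16-1); WM=16
i=13 t=17 v=6: → [16,18); WM=16
i=14 t=5 v=6: DROP (t<16-1); WM=16
i=15 t=14 v=2: DROP (t<16-1); WM=16
i=16 t=17 v=6: → [16,18); WM=16

[0,2)=5 [2,4)=5 [6,8)=6 [10,12)=4 [12,14)=7 [16,18)=6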